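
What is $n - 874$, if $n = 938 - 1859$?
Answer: $-1795$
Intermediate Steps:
$n = -921$ ($n = 938 - 1859 = -921$)
$n - 874 = -921 - 874 = -1795$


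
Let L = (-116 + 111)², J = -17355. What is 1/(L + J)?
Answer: -1/17330 ≈ -5.7703e-5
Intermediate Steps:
L = 25 (L = (-5)² = 25)
1/(L + J) = 1/(25 - 17355) = 1/(-17330) = -1/17330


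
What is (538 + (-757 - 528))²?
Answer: 558009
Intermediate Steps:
(538 + (-757 - 528))² = (538 - 1285)² = (-747)² = 558009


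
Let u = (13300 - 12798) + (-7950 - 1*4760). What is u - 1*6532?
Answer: -18740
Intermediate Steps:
u = -12208 (u = 502 + (-7950 - 4760) = 502 - 12710 = -12208)
u - 1*6532 = -12208 - 1*6532 = -12208 - 6532 = -18740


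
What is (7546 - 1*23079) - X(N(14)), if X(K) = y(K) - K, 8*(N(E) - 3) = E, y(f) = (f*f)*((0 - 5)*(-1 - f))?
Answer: -1035323/64 ≈ -16177.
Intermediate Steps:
y(f) = f²*(5 + 5*f) (y(f) = f²*(-5*(-1 - f)) = f²*(5 + 5*f))
N(E) = 3 + E/8
X(K) = -K + 5*K²*(1 + K) (X(K) = 5*K²*(1 + K) - K = -K + 5*K²*(1 + K))
(7546 - 1*23079) - X(N(14)) = (7546 - 1*23079) - (3 + (⅛)*14)*(-1 + 5*(3 + (⅛)*14)*(1 + (3 + (⅛)*14))) = (7546 - 23079) - (3 + 7/4)*(-1 + 5*(3 + 7/4)*(1 + (3 + 7/4))) = -15533 - 19*(-1 + 5*(19/4)*(1 + 19/4))/4 = -15533 - 19*(-1 + 5*(19/4)*(23/4))/4 = -15533 - 19*(-1 + 2185/16)/4 = -15533 - 19*2169/(4*16) = -15533 - 1*41211/64 = -15533 - 41211/64 = -1035323/64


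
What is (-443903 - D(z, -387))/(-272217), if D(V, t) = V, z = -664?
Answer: 443239/272217 ≈ 1.6283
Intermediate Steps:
(-443903 - D(z, -387))/(-272217) = (-443903 - 1*(-664))/(-272217) = (-443903 + 664)*(-1/272217) = -443239*(-1/272217) = 443239/272217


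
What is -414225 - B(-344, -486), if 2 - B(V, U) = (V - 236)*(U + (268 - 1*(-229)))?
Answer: -420607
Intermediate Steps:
B(V, U) = 2 - (-236 + V)*(497 + U) (B(V, U) = 2 - (V - 236)*(U + (268 - 1*(-229))) = 2 - (-236 + V)*(U + (268 + 229)) = 2 - (-236 + V)*(U + 497) = 2 - (-236 + V)*(497 + U))
-414225 - B(-344, -486) = -414225 - (117294 - 497*(-344) + 236*(-486) - 1*(-486)*(-344)) = -414225 - (117294 + 170968 - 114696 - 167184) = -414225 - 1*6382 = -414225 - 6382 = -420607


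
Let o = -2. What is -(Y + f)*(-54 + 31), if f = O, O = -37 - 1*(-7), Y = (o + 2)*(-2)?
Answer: -690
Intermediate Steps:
Y = 0 (Y = (-2 + 2)*(-2) = 0*(-2) = 0)
O = -30 (O = -37 + 7 = -30)
f = -30
-(Y + f)*(-54 + 31) = -(0 - 30)*(-54 + 31) = -(-30)*(-23) = -1*690 = -690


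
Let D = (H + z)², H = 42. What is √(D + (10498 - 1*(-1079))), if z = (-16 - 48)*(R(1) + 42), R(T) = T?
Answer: √7355677 ≈ 2712.1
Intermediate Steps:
z = -2752 (z = (-16 - 48)*(1 + 42) = -64*43 = -2752)
D = 7344100 (D = (42 - 2752)² = (-2710)² = 7344100)
√(D + (10498 - 1*(-1079))) = √(7344100 + (10498 - 1*(-1079))) = √(7344100 + (10498 + 1079)) = √(7344100 + 11577) = √7355677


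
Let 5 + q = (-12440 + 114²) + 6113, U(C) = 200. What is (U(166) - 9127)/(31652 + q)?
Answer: -8927/38316 ≈ -0.23298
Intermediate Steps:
q = 6664 (q = -5 + ((-12440 + 114²) + 6113) = -5 + ((-12440 + 12996) + 6113) = -5 + (556 + 6113) = -5 + 6669 = 6664)
(U(166) - 9127)/(31652 + q) = (200 - 9127)/(31652 + 6664) = -8927/38316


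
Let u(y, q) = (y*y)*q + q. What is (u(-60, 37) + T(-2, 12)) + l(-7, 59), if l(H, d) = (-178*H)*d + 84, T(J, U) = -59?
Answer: 206776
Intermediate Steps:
u(y, q) = q + q*y**2 (u(y, q) = y**2*q + q = q*y**2 + q = q + q*y**2)
l(H, d) = 84 - 178*H*d (l(H, d) = -178*H*d + 84 = 84 - 178*H*d)
(u(-60, 37) + T(-2, 12)) + l(-7, 59) = (37*(1 + (-60)**2) - 59) + (84 - 178*(-7)*59) = (37*(1 + 3600) - 59) + (84 + 73514) = (37*3601 - 59) + 73598 = (133237 - 59) + 73598 = 133178 + 73598 = 206776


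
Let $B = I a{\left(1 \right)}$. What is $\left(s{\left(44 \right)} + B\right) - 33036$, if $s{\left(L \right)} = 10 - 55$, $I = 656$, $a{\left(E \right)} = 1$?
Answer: $-32425$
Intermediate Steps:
$s{\left(L \right)} = -45$
$B = 656$ ($B = 656 \cdot 1 = 656$)
$\left(s{\left(44 \right)} + B\right) - 33036 = \left(-45 + 656\right) - 33036 = 611 - 33036 = -32425$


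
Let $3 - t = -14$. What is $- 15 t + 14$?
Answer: $-241$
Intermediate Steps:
$t = 17$ ($t = 3 - -14 = 3 + 14 = 17$)
$- 15 t + 14 = \left(-15\right) 17 + 14 = -255 + 14 = -241$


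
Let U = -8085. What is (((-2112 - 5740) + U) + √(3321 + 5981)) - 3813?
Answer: -19750 + √9302 ≈ -19654.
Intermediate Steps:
(((-2112 - 5740) + U) + √(3321 + 5981)) - 3813 = (((-2112 - 5740) - 8085) + √(3321 + 5981)) - 3813 = ((-7852 - 8085) + √9302) - 3813 = (-15937 + √9302) - 3813 = -19750 + √9302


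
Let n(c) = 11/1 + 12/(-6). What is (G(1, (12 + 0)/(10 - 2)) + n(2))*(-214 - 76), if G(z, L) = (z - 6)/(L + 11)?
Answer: -2494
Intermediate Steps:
n(c) = 9 (n(c) = 11*1 + 12*(-⅙) = 11 - 2 = 9)
G(z, L) = (-6 + z)/(11 + L)
(G(1, (12 + 0)/(10 - 2)) + n(2))*(-214 - 76) = ((-6 + 1)/(11 + (12 + 0)/(10 - 2)) + 9)*(-214 - 76) = (-5/(11 + 12/8) + 9)*(-290) = (-5/(11 + 12*(⅛)) + 9)*(-290) = (-5/(11 + 3/2) + 9)*(-290) = (-5/(25/2) + 9)*(-290) = ((2/25)*(-5) + 9)*(-290) = (-⅖ + 9)*(-290) = (43/5)*(-290) = -2494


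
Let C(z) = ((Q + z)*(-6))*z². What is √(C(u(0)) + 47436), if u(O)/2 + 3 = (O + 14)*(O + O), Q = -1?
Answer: 2*√12237 ≈ 221.24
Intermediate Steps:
u(O) = -6 + 4*O*(14 + O) (u(O) = -6 + 2*((O + 14)*(O + O)) = -6 + 2*((14 + O)*(2*O)) = -6 + 2*(2*O*(14 + O)) = -6 + 4*O*(14 + O))
C(z) = z²*(6 - 6*z) (C(z) = ((-1 + z)*(-6))*z² = (6 - 6*z)*z² = z²*(6 - 6*z))
√(C(u(0)) + 47436) = √(6*(-6 + 4*0² + 56*0)²*(1 - (-6 + 4*0² + 56*0)) + 47436) = √(6*(-6 + 4*0 + 0)²*(1 - (-6 + 4*0 + 0)) + 47436) = √(6*(-6 + 0 + 0)²*(1 - (-6 + 0 + 0)) + 47436) = √(6*(-6)²*(1 - 1*(-6)) + 47436) = √(6*36*(1 + 6) + 47436) = √(6*36*7 + 47436) = √(1512 + 47436) = √48948 = 2*√12237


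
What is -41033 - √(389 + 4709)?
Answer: -41033 - √5098 ≈ -41104.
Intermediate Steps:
-41033 - √(389 + 4709) = -41033 - √5098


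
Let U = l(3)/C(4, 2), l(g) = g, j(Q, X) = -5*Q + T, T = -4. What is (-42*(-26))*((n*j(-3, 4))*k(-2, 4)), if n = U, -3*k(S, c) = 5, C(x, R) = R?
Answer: -30030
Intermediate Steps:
j(Q, X) = -4 - 5*Q (j(Q, X) = -5*Q - 4 = -4 - 5*Q)
k(S, c) = -5/3 (k(S, c) = -⅓*5 = -5/3)
U = 3/2 ≈ 1.5000
n = 3/2 ≈ 1.5000
(-42*(-26))*((n*j(-3, 4))*k(-2, 4)) = (-42*(-26))*((3*(-4 - 5*(-3))/2)*(-5/3)) = 1092*((3*(-4 + 15)/2)*(-5/3)) = 1092*(((3/2)*11)*(-5/3)) = 1092*((33/2)*(-5/3)) = 1092*(-55/2) = -30030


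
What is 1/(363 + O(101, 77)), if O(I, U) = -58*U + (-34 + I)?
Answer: -1/4036 ≈ -0.00024777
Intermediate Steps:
O(I, U) = -34 + I - 58*U
1/(363 + O(101, 77)) = 1/(363 + (-34 + 101 - 58*77)) = 1/(363 + (-34 + 101 - 4466)) = 1/(363 - 4399) = 1/(-4036) = -1/4036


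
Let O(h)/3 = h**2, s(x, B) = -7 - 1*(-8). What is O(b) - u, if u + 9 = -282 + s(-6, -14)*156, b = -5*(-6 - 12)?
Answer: 24435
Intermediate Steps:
s(x, B) = 1 (s(x, B) = -7 + 8 = 1)
b = 90 (b = -5*(-18) = 90)
O(h) = 3*h**2
u = -135 (u = -9 + (-282 + 1*156) = -9 + (-282 + 156) = -9 - 126 = -135)
O(b) - u = 3*90**2 - 1*(-135) = 3*8100 + 135 = 24300 + 135 = 24435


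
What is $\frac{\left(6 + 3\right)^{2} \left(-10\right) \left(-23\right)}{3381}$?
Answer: $\frac{270}{49} \approx 5.5102$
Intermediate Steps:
$\frac{\left(6 + 3\right)^{2} \left(-10\right) \left(-23\right)}{3381} = 9^{2} \left(-10\right) \left(-23\right) \frac{1}{3381} = 81 \left(-10\right) \left(-23\right) \frac{1}{3381} = \left(-810\right) \left(-23\right) \frac{1}{3381} = 18630 \cdot \frac{1}{3381} = \frac{270}{49}$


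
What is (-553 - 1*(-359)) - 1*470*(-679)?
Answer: 318936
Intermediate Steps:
(-553 - 1*(-359)) - 1*470*(-679) = (-553 + 359) - 470*(-679) = -194 + 319130 = 318936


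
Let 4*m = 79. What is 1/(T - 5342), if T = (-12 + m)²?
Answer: -16/84511 ≈ -0.00018932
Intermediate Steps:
m = 79/4 (m = (¼)*79 = 79/4 ≈ 19.750)
T = 961/16 (T = (-12 + 79/4)² = (31/4)² = 961/16 ≈ 60.063)
1/(T - 5342) = 1/(961/16 - 5342) = 1/(-84511/16) = -16/84511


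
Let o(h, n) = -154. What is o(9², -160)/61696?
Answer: -77/30848 ≈ -0.0024961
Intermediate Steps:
o(9², -160)/61696 = -154/61696 = -154*1/61696 = -77/30848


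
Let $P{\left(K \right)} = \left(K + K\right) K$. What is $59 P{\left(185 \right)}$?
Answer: $4038550$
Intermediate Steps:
$P{\left(K \right)} = 2 K^{2}$ ($P{\left(K \right)} = 2 K K = 2 K^{2}$)
$59 P{\left(185 \right)} = 59 \cdot 2 \cdot 185^{2} = 59 \cdot 2 \cdot 34225 = 59 \cdot 68450 = 4038550$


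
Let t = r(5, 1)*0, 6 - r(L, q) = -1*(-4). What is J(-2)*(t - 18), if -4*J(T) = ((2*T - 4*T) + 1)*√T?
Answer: 45*I*√2/2 ≈ 31.82*I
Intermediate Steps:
r(L, q) = 2 (r(L, q) = 6 - (-1)*(-4) = 6 - 1*4 = 6 - 4 = 2)
J(T) = -√T*(1 - 2*T)/4 (J(T) = -((2*T - 4*T) + 1)*√T/4 = -(-2*T + 1)*√T/4 = -(1 - 2*T)*√T/4 = -√T*(1 - 2*T)/4)
t = 0 (t = 2*0 = 0)
J(-2)*(t - 18) = (√(-2)*(-1 + 2*(-2))/4)*(0 - 18) = ((I*√2)*(-1 - 4)/4)*(-18) = ((¼)*(I*√2)*(-5))*(-18) = -5*I*√2/4*(-18) = 45*I*√2/2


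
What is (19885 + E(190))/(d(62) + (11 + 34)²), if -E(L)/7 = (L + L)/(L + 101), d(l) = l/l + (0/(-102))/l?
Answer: 5783875/589566 ≈ 9.8104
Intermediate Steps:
d(l) = 1 (d(l) = 1 + (0*(-1/102))/l = 1 + 0/l = 1 + 0 = 1)
E(L) = -14*L/(101 + L) (E(L) = -7*(L + L)/(L + 101) = -7*2*L/(101 + L) = -14*L/(101 + L))
(19885 + E(190))/(d(62) + (11 + 34)²) = (19885 - 14*190/(101 + 190))/(1 + (11 + 34)²) = (19885 - 14*190/291)/(1 + 45²) = (19885 - 14*190*1/291)/(1 + 2025) = (19885 - 2660/291)/2026 = (5783875/291)*(1/2026) = 5783875/589566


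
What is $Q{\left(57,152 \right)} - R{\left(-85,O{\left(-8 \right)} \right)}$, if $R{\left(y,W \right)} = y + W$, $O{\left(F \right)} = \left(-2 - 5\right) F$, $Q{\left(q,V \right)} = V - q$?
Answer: $124$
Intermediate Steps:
$O{\left(F \right)} = - 7 F$
$R{\left(y,W \right)} = W + y$
$Q{\left(57,152 \right)} - R{\left(-85,O{\left(-8 \right)} \right)} = \left(152 - 57\right) - \left(\left(-7\right) \left(-8\right) - 85\right) = \left(152 - 57\right) - \left(56 - 85\right) = 95 - -29 = 95 + 29 = 124$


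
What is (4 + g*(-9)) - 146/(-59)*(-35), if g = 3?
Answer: -6467/59 ≈ -109.61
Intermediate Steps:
(4 + g*(-9)) - 146/(-59)*(-35) = (4 + 3*(-9)) - 146/(-59)*(-35) = (4 - 27) - 146*(-1/59)*(-35) = -23 + (146/59)*(-35) = -23 - 5110/59 = -6467/59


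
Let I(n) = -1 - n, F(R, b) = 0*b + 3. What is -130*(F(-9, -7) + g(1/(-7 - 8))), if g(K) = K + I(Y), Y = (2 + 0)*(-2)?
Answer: -2314/3 ≈ -771.33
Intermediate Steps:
Y = -4 (Y = 2*(-2) = -4)
F(R, b) = 3 (F(R, b) = 0 + 3 = 3)
g(K) = 3 + K (g(K) = K + (-1 - 1*(-4)) = K + (-1 + 4) = K + 3 = 3 + K)
-130*(F(-9, -7) + g(1/(-7 - 8))) = -130*(3 + (3 + 1/(-7 - 8))) = -130*(3 + (3 + 1/(-15))) = -130*(3 + (3 - 1/15)) = -130*(3 + 44/15) = -130*89/15 = -2314/3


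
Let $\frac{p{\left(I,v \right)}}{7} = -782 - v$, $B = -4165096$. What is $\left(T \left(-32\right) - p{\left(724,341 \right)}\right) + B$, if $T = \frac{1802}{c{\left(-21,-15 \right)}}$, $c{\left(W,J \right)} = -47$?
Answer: $- \frac{195332381}{47} \approx -4.156 \cdot 10^{6}$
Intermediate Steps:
$p{\left(I,v \right)} = -5474 - 7 v$ ($p{\left(I,v \right)} = 7 \left(-782 - v\right) = -5474 - 7 v$)
$T = - \frac{1802}{47}$ ($T = \frac{1802}{-47} = 1802 \left(- \frac{1}{47}\right) = - \frac{1802}{47} \approx -38.34$)
$\left(T \left(-32\right) - p{\left(724,341 \right)}\right) + B = \left(\left(- \frac{1802}{47}\right) \left(-32\right) - \left(-5474 - 2387\right)\right) - 4165096 = \left(\frac{57664}{47} - \left(-5474 - 2387\right)\right) - 4165096 = \left(\frac{57664}{47} - -7861\right) - 4165096 = \left(\frac{57664}{47} + 7861\right) - 4165096 = \frac{427131}{47} - 4165096 = - \frac{195332381}{47}$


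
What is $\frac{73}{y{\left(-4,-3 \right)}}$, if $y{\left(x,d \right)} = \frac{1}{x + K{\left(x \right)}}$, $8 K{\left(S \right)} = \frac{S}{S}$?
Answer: $- \frac{2263}{8} \approx -282.88$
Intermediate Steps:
$K{\left(S \right)} = \frac{1}{8}$ ($K{\left(S \right)} = \frac{S \frac{1}{S}}{8} = \frac{1}{8} \cdot 1 = \frac{1}{8}$)
$y{\left(x,d \right)} = \frac{1}{\frac{1}{8} + x}$ ($y{\left(x,d \right)} = \frac{1}{x + \frac{1}{8}} = \frac{1}{\frac{1}{8} + x}$)
$\frac{73}{y{\left(-4,-3 \right)}} = \frac{73}{8 \frac{1}{1 + 8 \left(-4\right)}} = \frac{73}{8 \frac{1}{1 - 32}} = \frac{73}{8 \frac{1}{-31}} = \frac{73}{8 \left(- \frac{1}{31}\right)} = \frac{73}{- \frac{8}{31}} = 73 \left(- \frac{31}{8}\right) = - \frac{2263}{8}$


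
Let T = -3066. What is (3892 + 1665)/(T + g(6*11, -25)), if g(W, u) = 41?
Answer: -5557/3025 ≈ -1.8370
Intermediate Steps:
(3892 + 1665)/(T + g(6*11, -25)) = (3892 + 1665)/(-3066 + 41) = 5557/(-3025) = 5557*(-1/3025) = -5557/3025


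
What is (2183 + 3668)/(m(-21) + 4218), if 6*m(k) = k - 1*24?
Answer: 11702/8421 ≈ 1.3896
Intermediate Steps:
m(k) = -4 + k/6 (m(k) = (k - 1*24)/6 = (k - 24)/6 = (-24 + k)/6 = -4 + k/6)
(2183 + 3668)/(m(-21) + 4218) = (2183 + 3668)/((-4 + (⅙)*(-21)) + 4218) = 5851/((-4 - 7/2) + 4218) = 5851/(-15/2 + 4218) = 5851/(8421/2) = 5851*(2/8421) = 11702/8421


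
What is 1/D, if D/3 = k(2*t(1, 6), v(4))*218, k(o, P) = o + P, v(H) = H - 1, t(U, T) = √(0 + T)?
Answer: -1/3270 + √6/4905 ≈ 0.00019358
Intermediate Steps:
t(U, T) = √T
v(H) = -1 + H
k(o, P) = P + o
D = 1962 + 1308*√6 (D = 3*(((-1 + 4) + 2*√6)*218) = 3*((3 + 2*√6)*218) = 3*(654 + 436*√6) = 1962 + 1308*√6 ≈ 5165.9)
1/D = 1/(1962 + 1308*√6)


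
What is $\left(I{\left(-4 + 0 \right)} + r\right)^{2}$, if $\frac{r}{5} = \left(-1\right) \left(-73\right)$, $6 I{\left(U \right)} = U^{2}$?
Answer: $\frac{1216609}{9} \approx 1.3518 \cdot 10^{5}$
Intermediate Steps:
$I{\left(U \right)} = \frac{U^{2}}{6}$
$r = 365$ ($r = 5 \left(\left(-1\right) \left(-73\right)\right) = 5 \cdot 73 = 365$)
$\left(I{\left(-4 + 0 \right)} + r\right)^{2} = \left(\frac{\left(-4 + 0\right)^{2}}{6} + 365\right)^{2} = \left(\frac{\left(-4\right)^{2}}{6} + 365\right)^{2} = \left(\frac{1}{6} \cdot 16 + 365\right)^{2} = \left(\frac{8}{3} + 365\right)^{2} = \left(\frac{1103}{3}\right)^{2} = \frac{1216609}{9}$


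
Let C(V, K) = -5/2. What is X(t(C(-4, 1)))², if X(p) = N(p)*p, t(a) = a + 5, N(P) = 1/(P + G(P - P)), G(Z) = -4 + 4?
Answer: 1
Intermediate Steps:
C(V, K) = -5/2 (C(V, K) = -5*½ = -5/2)
G(Z) = 0
N(P) = 1/P (N(P) = 1/(P + 0) = 1/P)
t(a) = 5 + a
X(p) = 1 (X(p) = p/p = 1)
X(t(C(-4, 1)))² = 1² = 1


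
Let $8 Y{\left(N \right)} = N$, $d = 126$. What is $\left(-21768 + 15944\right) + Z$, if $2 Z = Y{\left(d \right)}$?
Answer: $- \frac{46529}{8} \approx -5816.1$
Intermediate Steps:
$Y{\left(N \right)} = \frac{N}{8}$
$Z = \frac{63}{8}$ ($Z = \frac{\frac{1}{8} \cdot 126}{2} = \frac{1}{2} \cdot \frac{63}{4} = \frac{63}{8} \approx 7.875$)
$\left(-21768 + 15944\right) + Z = \left(-21768 + 15944\right) + \frac{63}{8} = -5824 + \frac{63}{8} = - \frac{46529}{8}$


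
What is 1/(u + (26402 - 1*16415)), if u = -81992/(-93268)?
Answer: 23317/232887377 ≈ 0.00010012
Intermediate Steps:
u = 20498/23317 (u = -81992*(-1/93268) = 20498/23317 ≈ 0.87910)
1/(u + (26402 - 1*16415)) = 1/(20498/23317 + (26402 - 1*16415)) = 1/(20498/23317 + (26402 - 16415)) = 1/(20498/23317 + 9987) = 1/(232887377/23317) = 23317/232887377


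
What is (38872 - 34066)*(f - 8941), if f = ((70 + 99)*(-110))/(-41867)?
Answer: -1798954319142/41867 ≈ -4.2968e+7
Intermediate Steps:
f = 18590/41867 (f = (169*(-110))*(-1/41867) = -18590*(-1/41867) = 18590/41867 ≈ 0.44403)
(38872 - 34066)*(f - 8941) = (38872 - 34066)*(18590/41867 - 8941) = 4806*(-374314257/41867) = -1798954319142/41867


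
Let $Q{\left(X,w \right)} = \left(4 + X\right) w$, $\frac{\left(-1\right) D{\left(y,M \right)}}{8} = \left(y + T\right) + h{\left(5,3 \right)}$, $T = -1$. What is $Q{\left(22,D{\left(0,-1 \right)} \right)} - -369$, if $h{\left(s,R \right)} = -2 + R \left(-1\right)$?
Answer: $1617$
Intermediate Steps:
$h{\left(s,R \right)} = -2 - R$
$D{\left(y,M \right)} = 48 - 8 y$ ($D{\left(y,M \right)} = - 8 \left(\left(y - 1\right) - 5\right) = - 8 \left(\left(-1 + y\right) - 5\right) = - 8 \left(-6 + y\right) = 48 - 8 y$)
$Q{\left(X,w \right)} = w \left(4 + X\right)$
$Q{\left(22,D{\left(0,-1 \right)} \right)} - -369 = \left(48 - 0\right) \left(4 + 22\right) - -369 = \left(48 + 0\right) 26 + 369 = 48 \cdot 26 + 369 = 1248 + 369 = 1617$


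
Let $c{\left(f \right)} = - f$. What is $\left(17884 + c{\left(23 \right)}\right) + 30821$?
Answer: $48682$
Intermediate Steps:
$\left(17884 + c{\left(23 \right)}\right) + 30821 = \left(17884 - 23\right) + 30821 = 17861 + 30821 = 48682$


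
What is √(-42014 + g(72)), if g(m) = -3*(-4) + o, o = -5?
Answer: I*√42007 ≈ 204.96*I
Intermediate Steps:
g(m) = 7 (g(m) = -3*(-4) - 5 = 12 - 5 = 7)
√(-42014 + g(72)) = √(-42014 + 7) = √(-42007) = I*√42007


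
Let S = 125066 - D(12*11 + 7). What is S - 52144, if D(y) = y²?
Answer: 53601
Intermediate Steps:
S = 105745 (S = 125066 - (12*11 + 7)² = 125066 - (132 + 7)² = 125066 - 1*139² = 125066 - 1*19321 = 125066 - 19321 = 105745)
S - 52144 = 105745 - 52144 = 53601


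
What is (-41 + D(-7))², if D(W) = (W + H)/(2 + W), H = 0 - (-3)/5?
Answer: 986049/625 ≈ 1577.7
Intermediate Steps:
H = ⅗ (H = 0 - (-3)/5 = 0 - 1*(-⅗) = 0 + ⅗ = ⅗ ≈ 0.60000)
D(W) = (⅗ + W)/(2 + W) (D(W) = (W + ⅗)/(2 + W) = (⅗ + W)/(2 + W))
(-41 + D(-7))² = (-41 + (⅗ - 7)/(2 - 7))² = (-41 - 32/5/(-5))² = (-41 - ⅕*(-32/5))² = (-41 + 32/25)² = (-993/25)² = 986049/625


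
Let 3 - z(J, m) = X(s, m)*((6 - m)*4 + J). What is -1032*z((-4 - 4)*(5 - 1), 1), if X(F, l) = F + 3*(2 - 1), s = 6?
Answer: -114552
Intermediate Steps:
X(F, l) = 3 + F (X(F, l) = F + 3*1 = F + 3 = 3 + F)
z(J, m) = -213 - 9*J + 36*m (z(J, m) = 3 - (3 + 6)*((6 - m)*4 + J) = 3 - 9*((24 - 4*m) + J) = 3 - 9*(24 + J - 4*m) = 3 - (216 - 36*m + 9*J) = 3 + (-216 - 9*J + 36*m) = -213 - 9*J + 36*m)
-1032*z((-4 - 4)*(5 - 1), 1) = -1032*(-213 - 9*(-4 - 4)*(5 - 1) + 36*1) = -1032*(-213 - (-72)*4 + 36) = -1032*(-213 - 9*(-32) + 36) = -1032*(-213 + 288 + 36) = -1032*111 = -114552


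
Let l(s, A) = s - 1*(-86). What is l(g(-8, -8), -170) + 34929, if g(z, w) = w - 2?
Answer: 35005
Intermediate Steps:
g(z, w) = -2 + w
l(s, A) = 86 + s (l(s, A) = s + 86 = 86 + s)
l(g(-8, -8), -170) + 34929 = (86 + (-2 - 8)) + 34929 = (86 - 10) + 34929 = 76 + 34929 = 35005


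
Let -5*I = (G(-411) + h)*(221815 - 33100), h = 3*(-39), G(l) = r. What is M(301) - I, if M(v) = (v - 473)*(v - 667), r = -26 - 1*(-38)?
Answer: -3900063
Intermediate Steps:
r = 12 (r = -26 + 38 = 12)
G(l) = 12
h = -117
M(v) = (-667 + v)*(-473 + v) (M(v) = (-473 + v)*(-667 + v) = (-667 + v)*(-473 + v))
I = 3963015 (I = -(12 - 117)*(221815 - 33100)/5 = -(-21)*188715 = -⅕*(-19815075) = 3963015)
M(301) - I = (315491 + 301² - 1140*301) - 1*3963015 = (315491 + 90601 - 343140) - 3963015 = 62952 - 3963015 = -3900063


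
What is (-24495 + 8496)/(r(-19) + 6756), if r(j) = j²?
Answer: -15999/7117 ≈ -2.2480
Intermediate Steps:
(-24495 + 8496)/(r(-19) + 6756) = (-24495 + 8496)/((-19)² + 6756) = -15999/(361 + 6756) = -15999/7117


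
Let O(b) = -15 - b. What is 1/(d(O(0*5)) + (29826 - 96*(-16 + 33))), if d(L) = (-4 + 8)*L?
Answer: 1/28134 ≈ 3.5544e-5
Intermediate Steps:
d(L) = 4*L
1/(d(O(0*5)) + (29826 - 96*(-16 + 33))) = 1/(4*(-15 - 0*5) + (29826 - 96*(-16 + 33))) = 1/(4*(-15 - 1*0) + (29826 - 96*17)) = 1/(4*(-15 + 0) + (29826 - 1632)) = 1/(4*(-15) + 28194) = 1/(-60 + 28194) = 1/28134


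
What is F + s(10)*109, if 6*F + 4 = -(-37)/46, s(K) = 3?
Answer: 30035/92 ≈ 326.47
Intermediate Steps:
F = -49/92 (F = -⅔ + (-(-37)/46)/6 = -⅔ + (-1*(-37/46))/6 = -⅔ + (⅙)*(37/46) = -⅔ + 37/276 = -49/92 ≈ -0.53261)
F + s(10)*109 = -49/92 + 3*109 = -49/92 + 327 = 30035/92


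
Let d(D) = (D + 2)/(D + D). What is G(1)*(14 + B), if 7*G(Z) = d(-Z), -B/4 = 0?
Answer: -1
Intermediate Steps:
B = 0 (B = -4*0 = 0)
d(D) = (2 + D)/(2*D) (d(D) = (2 + D)/((2*D)) = (2 + D)*(1/(2*D)) = (2 + D)/(2*D))
G(Z) = -(2 - Z)/(14*Z) (G(Z) = ((2 - Z)/(2*((-Z))))/7 = ((-1/Z)*(2 - Z)/2)/7 = (-(2 - Z)/(2*Z))/7 = -(2 - Z)/(14*Z))
G(1)*(14 + B) = ((1/14)*(-2 + 1)/1)*(14 + 0) = ((1/14)*1*(-1))*14 = -1/14*14 = -1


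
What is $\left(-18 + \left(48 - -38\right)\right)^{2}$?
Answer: $4624$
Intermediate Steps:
$\left(-18 + \left(48 - -38\right)\right)^{2} = \left(-18 + \left(48 + 38\right)\right)^{2} = \left(-18 + 86\right)^{2} = 68^{2} = 4624$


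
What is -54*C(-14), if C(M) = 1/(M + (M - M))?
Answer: 27/7 ≈ 3.8571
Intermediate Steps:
C(M) = 1/M (C(M) = 1/(M + 0) = 1/M)
-54*C(-14) = -54/(-14) = -54*(-1/14) = 27/7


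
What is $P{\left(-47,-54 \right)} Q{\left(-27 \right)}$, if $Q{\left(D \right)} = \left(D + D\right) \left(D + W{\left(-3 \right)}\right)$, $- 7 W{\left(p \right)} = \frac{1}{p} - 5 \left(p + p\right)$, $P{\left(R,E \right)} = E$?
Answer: $- \frac{637632}{7} \approx -91090.0$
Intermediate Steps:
$W{\left(p \right)} = - \frac{1}{7 p} + \frac{10 p}{7}$ ($W{\left(p \right)} = - \frac{\frac{1}{p} - 5 \left(p + p\right)}{7} = - \frac{\frac{1}{p} - 5 \cdot 2 p}{7} = - \frac{\frac{1}{p} - 10 p}{7} = - \frac{1}{7 p} + \frac{10 p}{7}$)
$Q{\left(D \right)} = 2 D \left(- \frac{89}{21} + D\right)$ ($Q{\left(D \right)} = \left(D + D\right) \left(D + \frac{-1 + 10 \left(-3\right)^{2}}{7 \left(-3\right)}\right) = 2 D \left(D + \frac{1}{7} \left(- \frac{1}{3}\right) \left(-1 + 10 \cdot 9\right)\right) = 2 D \left(D + \frac{1}{7} \left(- \frac{1}{3}\right) \left(-1 + 90\right)\right) = 2 D \left(D + \frac{1}{7} \left(- \frac{1}{3}\right) 89\right) = 2 D \left(D - \frac{89}{21}\right) = 2 D \left(- \frac{89}{21} + D\right)$)
$P{\left(-47,-54 \right)} Q{\left(-27 \right)} = - 54 \cdot \frac{2}{21} \left(-27\right) \left(-89 + 21 \left(-27\right)\right) = - 54 \cdot \frac{2}{21} \left(-27\right) \left(-89 - 567\right) = - 54 \cdot \frac{2}{21} \left(-27\right) \left(-656\right) = \left(-54\right) \frac{11808}{7} = - \frac{637632}{7}$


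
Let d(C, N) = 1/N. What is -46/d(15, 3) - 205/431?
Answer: -59683/431 ≈ -138.48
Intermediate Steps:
-46/d(15, 3) - 205/431 = -46/(1/3) - 205/431 = -46/1/3 - 205*1/431 = -46*3 - 205/431 = -138 - 205/431 = -59683/431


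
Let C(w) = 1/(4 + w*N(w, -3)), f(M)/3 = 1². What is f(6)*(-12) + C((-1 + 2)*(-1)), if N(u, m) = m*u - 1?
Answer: -71/2 ≈ -35.500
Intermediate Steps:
N(u, m) = -1 + m*u
f(M) = 3 (f(M) = 3*1² = 3*1 = 3)
C(w) = 1/(4 + w*(-1 - 3*w))
f(6)*(-12) + C((-1 + 2)*(-1)) = 3*(-12) - 1/(-4 + ((-1 + 2)*(-1))*(1 + 3*((-1 + 2)*(-1)))) = -36 - 1/(-4 + (1*(-1))*(1 + 3*(1*(-1)))) = -36 - 1/(-4 - (1 + 3*(-1))) = -36 - 1/(-4 - (1 - 3)) = -36 - 1/(-4 - 1*(-2)) = -36 - 1/(-4 + 2) = -36 - 1/(-2) = -36 - 1*(-½) = -36 + ½ = -71/2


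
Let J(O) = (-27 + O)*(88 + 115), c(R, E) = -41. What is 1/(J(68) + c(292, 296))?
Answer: 1/8282 ≈ 0.00012074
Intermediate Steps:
J(O) = -5481 + 203*O (J(O) = (-27 + O)*203 = -5481 + 203*O)
1/(J(68) + c(292, 296)) = 1/((-5481 + 203*68) - 41) = 1/((-5481 + 13804) - 41) = 1/(8323 - 41) = 1/8282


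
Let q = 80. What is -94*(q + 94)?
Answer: -16356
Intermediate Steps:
-94*(q + 94) = -94*(80 + 94) = -94*174 = -16356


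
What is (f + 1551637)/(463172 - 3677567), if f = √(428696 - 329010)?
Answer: -1551637/3214395 - √99686/3214395 ≈ -0.48281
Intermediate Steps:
f = √99686 ≈ 315.73
(f + 1551637)/(463172 - 3677567) = (√99686 + 1551637)/(463172 - 3677567) = (1551637 + √99686)/(-3214395) = (1551637 + √99686)*(-1/3214395) = -1551637/3214395 - √99686/3214395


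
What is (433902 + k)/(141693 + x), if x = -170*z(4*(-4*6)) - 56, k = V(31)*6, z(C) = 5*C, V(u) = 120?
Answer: 434622/223237 ≈ 1.9469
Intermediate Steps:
k = 720 (k = 120*6 = 720)
x = 81544 (x = -850*4*(-4*6) - 56 = -850*4*(-24) - 56 = -850*(-96) - 56 = -170*(-480) - 56 = 81600 - 56 = 81544)
(433902 + k)/(141693 + x) = (433902 + 720)/(141693 + 81544) = 434622/223237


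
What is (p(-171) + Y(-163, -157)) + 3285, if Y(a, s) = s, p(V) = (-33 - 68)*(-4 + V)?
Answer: 20803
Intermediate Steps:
p(V) = 404 - 101*V (p(V) = -101*(-4 + V) = 404 - 101*V)
(p(-171) + Y(-163, -157)) + 3285 = ((404 - 101*(-171)) - 157) + 3285 = ((404 + 17271) - 157) + 3285 = (17675 - 157) + 3285 = 17518 + 3285 = 20803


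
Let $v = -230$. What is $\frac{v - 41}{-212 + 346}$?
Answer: $- \frac{271}{134} \approx -2.0224$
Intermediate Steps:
$\frac{v - 41}{-212 + 346} = \frac{-230 - 41}{-212 + 346} = - \frac{271}{134}$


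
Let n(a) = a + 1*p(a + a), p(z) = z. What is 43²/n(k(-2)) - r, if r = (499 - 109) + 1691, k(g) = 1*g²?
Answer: -23123/12 ≈ -1926.9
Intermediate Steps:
k(g) = g²
r = 2081 (r = 390 + 1691 = 2081)
n(a) = 3*a (n(a) = a + 1*(a + a) = a + 1*(2*a) = a + 2*a = 3*a)
43²/n(k(-2)) - r = 43²/((3*(-2)²)) - 1*2081 = 1849/((3*4)) - 2081 = 1849/12 - 2081 = -23123/12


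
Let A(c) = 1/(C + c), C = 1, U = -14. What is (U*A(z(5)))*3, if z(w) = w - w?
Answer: -42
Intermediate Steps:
z(w) = 0
A(c) = 1/(1 + c)
(U*A(z(5)))*3 = -14/(1 + 0)*3 = -14/1*3 = -14*1*3 = -14*3 = -42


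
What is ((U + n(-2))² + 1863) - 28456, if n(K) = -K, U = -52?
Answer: -24093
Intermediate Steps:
((U + n(-2))² + 1863) - 28456 = ((-52 - 1*(-2))² + 1863) - 28456 = ((-52 + 2)² + 1863) - 28456 = ((-50)² + 1863) - 28456 = (2500 + 1863) - 28456 = 4363 - 28456 = -24093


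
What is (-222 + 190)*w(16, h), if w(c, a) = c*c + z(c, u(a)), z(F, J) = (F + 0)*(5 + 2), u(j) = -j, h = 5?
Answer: -11776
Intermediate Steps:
z(F, J) = 7*F (z(F, J) = F*7 = 7*F)
w(c, a) = c**2 + 7*c (w(c, a) = c*c + 7*c = c**2 + 7*c)
(-222 + 190)*w(16, h) = (-222 + 190)*(16*(7 + 16)) = -512*23 = -32*368 = -11776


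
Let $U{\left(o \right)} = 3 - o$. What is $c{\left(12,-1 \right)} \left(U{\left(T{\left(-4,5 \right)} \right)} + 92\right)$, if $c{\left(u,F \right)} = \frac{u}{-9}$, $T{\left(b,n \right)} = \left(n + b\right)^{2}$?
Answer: $- \frac{376}{3} \approx -125.33$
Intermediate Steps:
$T{\left(b,n \right)} = \left(b + n\right)^{2}$
$c{\left(u,F \right)} = - \frac{u}{9}$ ($c{\left(u,F \right)} = u \left(- \frac{1}{9}\right) = - \frac{u}{9}$)
$c{\left(12,-1 \right)} \left(U{\left(T{\left(-4,5 \right)} \right)} + 92\right) = \left(- \frac{1}{9}\right) 12 \left(\left(3 - \left(-4 + 5\right)^{2}\right) + 92\right) = - \frac{4 \left(\left(3 - 1^{2}\right) + 92\right)}{3} = - \frac{4 \left(\left(3 - 1\right) + 92\right)}{3} = - \frac{4 \left(2 + 92\right)}{3} = \left(- \frac{4}{3}\right) 94 = - \frac{376}{3}$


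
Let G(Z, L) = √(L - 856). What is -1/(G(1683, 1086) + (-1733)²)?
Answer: -3003289/9019744817291 + √230/9019744817291 ≈ -3.3297e-7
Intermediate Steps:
G(Z, L) = √(-856 + L)
-1/(G(1683, 1086) + (-1733)²) = -1/(√(-856 + 1086) + (-1733)²) = -1/(√230 + 3003289) = -1/(3003289 + √230)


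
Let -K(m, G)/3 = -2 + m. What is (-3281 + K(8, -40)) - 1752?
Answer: -5051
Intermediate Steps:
K(m, G) = 6 - 3*m (K(m, G) = -3*(-2 + m) = 6 - 3*m)
(-3281 + K(8, -40)) - 1752 = (-3281 + (6 - 3*8)) - 1752 = (-3281 + (6 - 24)) - 1752 = (-3281 - 18) - 1752 = -3299 - 1752 = -5051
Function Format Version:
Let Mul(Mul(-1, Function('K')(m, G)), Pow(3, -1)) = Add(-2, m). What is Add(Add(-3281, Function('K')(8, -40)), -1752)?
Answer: -5051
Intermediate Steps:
Function('K')(m, G) = Add(6, Mul(-3, m)) (Function('K')(m, G) = Mul(-3, Add(-2, m)) = Add(6, Mul(-3, m)))
Add(Add(-3281, Function('K')(8, -40)), -1752) = Add(Add(-3281, Add(6, Mul(-3, 8))), -1752) = Add(Add(-3281, Add(6, -24)), -1752) = Add(Add(-3281, -18), -1752) = Add(-3299, -1752) = -5051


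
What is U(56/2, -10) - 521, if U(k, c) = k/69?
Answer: -35921/69 ≈ -520.59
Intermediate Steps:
U(k, c) = k/69 (U(k, c) = k*(1/69) = k/69)
U(56/2, -10) - 521 = (56/2)/69 - 521 = (56*(½))/69 - 521 = (1/69)*28 - 521 = 28/69 - 521 = -35921/69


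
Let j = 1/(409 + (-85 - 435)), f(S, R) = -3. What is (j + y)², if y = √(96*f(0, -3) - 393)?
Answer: (1 - 111*I*√681)²/12321 ≈ -681.0 - 0.4702*I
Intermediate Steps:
j = -1/111 (j = 1/(409 - 520) = 1/(-111) = -1/111 ≈ -0.0090090)
y = I*√681 (y = √(96*(-3) - 393) = √(-288 - 393) = √(-681) = I*√681 ≈ 26.096*I)
(j + y)² = (-1/111 + I*√681)²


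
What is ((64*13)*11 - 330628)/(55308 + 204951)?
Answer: -321476/260259 ≈ -1.2352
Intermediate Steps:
((64*13)*11 - 330628)/(55308 + 204951) = (832*11 - 330628)/260259 = (9152 - 330628)*(1/260259) = -321476*1/260259 = -321476/260259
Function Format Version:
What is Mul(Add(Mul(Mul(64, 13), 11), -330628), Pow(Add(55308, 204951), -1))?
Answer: Rational(-321476, 260259) ≈ -1.2352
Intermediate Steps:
Mul(Add(Mul(Mul(64, 13), 11), -330628), Pow(Add(55308, 204951), -1)) = Mul(Add(Mul(832, 11), -330628), Pow(260259, -1)) = Mul(Add(9152, -330628), Rational(1, 260259)) = Mul(-321476, Rational(1, 260259)) = Rational(-321476, 260259)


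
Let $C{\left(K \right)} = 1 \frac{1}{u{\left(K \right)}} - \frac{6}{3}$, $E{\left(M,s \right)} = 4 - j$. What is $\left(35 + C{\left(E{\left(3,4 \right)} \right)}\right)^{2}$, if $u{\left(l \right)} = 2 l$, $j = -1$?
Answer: $\frac{109561}{100} \approx 1095.6$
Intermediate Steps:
$E{\left(M,s \right)} = 5$ ($E{\left(M,s \right)} = 4 - -1 = 4 + 1 = 5$)
$C{\left(K \right)} = -2 + \frac{1}{2 K}$ ($C{\left(K \right)} = 1 \frac{1}{2 K} - \frac{6}{3} = 1 \frac{1}{2 K} - 2 = \frac{1}{2 K} - 2 = -2 + \frac{1}{2 K}$)
$\left(35 + C{\left(E{\left(3,4 \right)} \right)}\right)^{2} = \left(35 - \left(2 - \frac{1}{2 \cdot 5}\right)\right)^{2} = \left(35 + \left(-2 + \frac{1}{2} \cdot \frac{1}{5}\right)\right)^{2} = \left(35 + \left(-2 + \frac{1}{10}\right)\right)^{2} = \left(35 - \frac{19}{10}\right)^{2} = \left(\frac{331}{10}\right)^{2} = \frac{109561}{100}$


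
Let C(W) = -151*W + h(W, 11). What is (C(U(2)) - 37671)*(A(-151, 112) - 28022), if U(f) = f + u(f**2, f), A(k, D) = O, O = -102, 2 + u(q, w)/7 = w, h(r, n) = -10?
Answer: 1068233892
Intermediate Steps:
u(q, w) = -14 + 7*w
A(k, D) = -102
U(f) = -14 + 8*f (U(f) = f + (-14 + 7*f) = -14 + 8*f)
C(W) = -10 - 151*W (C(W) = -151*W - 10 = -10 - 151*W)
(C(U(2)) - 37671)*(A(-151, 112) - 28022) = ((-10 - 151*(-14 + 8*2)) - 37671)*(-102 - 28022) = ((-10 - 151*(-14 + 16)) - 37671)*(-28124) = ((-10 - 151*2) - 37671)*(-28124) = ((-10 - 302) - 37671)*(-28124) = (-312 - 37671)*(-28124) = -37983*(-28124) = 1068233892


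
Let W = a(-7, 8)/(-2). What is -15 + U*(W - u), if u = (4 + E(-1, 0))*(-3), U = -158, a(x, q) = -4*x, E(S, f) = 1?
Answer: -173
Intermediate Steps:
W = -14 (W = -4*(-7)/(-2) = 28*(-½) = -14)
u = -15 (u = (4 + 1)*(-3) = 5*(-3) = -15)
-15 + U*(W - u) = -15 - 158*(-14 - 1*(-15)) = -15 - 158*(-14 + 15) = -15 - 158*1 = -15 - 158 = -173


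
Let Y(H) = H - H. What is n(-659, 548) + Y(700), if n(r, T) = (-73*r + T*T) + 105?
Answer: 348516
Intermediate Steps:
n(r, T) = 105 + T**2 - 73*r (n(r, T) = (-73*r + T**2) + 105 = (T**2 - 73*r) + 105 = 105 + T**2 - 73*r)
Y(H) = 0
n(-659, 548) + Y(700) = (105 + 548**2 - 73*(-659)) + 0 = (105 + 300304 + 48107) + 0 = 348516 + 0 = 348516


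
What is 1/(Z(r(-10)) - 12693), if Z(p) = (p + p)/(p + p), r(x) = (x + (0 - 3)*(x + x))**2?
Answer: -1/12692 ≈ -7.8790e-5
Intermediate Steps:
r(x) = 25*x**2 (r(x) = (x - 6*x)**2 = (-5*x)**2 = 25*x**2)
Z(p) = 1 (Z(p) = (2*p)/((2*p)) = (2*p)*(1/(2*p)) = 1)
1/(Z(r(-10)) - 12693) = 1/(1 - 12693) = 1/(-12692) = -1/12692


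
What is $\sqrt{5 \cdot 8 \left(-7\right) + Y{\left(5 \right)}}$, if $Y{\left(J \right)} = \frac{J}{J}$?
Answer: $3 i \sqrt{31} \approx 16.703 i$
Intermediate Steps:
$Y{\left(J \right)} = 1$
$\sqrt{5 \cdot 8 \left(-7\right) + Y{\left(5 \right)}} = \sqrt{5 \cdot 8 \left(-7\right) + 1} = \sqrt{40 \left(-7\right) + 1} = \sqrt{-280 + 1} = \sqrt{-279} = 3 i \sqrt{31}$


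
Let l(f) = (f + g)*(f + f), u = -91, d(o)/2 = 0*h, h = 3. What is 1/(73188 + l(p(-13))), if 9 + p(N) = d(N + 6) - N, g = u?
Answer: 1/72492 ≈ 1.3795e-5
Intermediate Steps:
d(o) = 0 (d(o) = 2*(0*3) = 2*0 = 0)
g = -91
p(N) = -9 - N (p(N) = -9 + (0 - N) = -9 - N)
l(f) = 2*f*(-91 + f) (l(f) = (f - 91)*(f + f) = (-91 + f)*(2*f) = 2*f*(-91 + f))
1/(73188 + l(p(-13))) = 1/(73188 + 2*(-9 - 1*(-13))*(-91 + (-9 - 1*(-13)))) = 1/(73188 + 2*(-9 + 13)*(-91 + (-9 + 13))) = 1/(73188 + 2*4*(-91 + 4)) = 1/(73188 + 2*4*(-87)) = 1/(73188 - 696) = 1/72492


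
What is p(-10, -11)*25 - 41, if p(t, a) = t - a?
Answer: -16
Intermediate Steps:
p(-10, -11)*25 - 41 = (-10 - 1*(-11))*25 - 41 = (-10 + 11)*25 - 41 = 1*25 - 41 = 25 - 41 = -16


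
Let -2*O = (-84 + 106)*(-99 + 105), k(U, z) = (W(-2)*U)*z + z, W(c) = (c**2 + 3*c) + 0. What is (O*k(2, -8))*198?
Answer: -313632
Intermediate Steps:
W(c) = c**2 + 3*c
k(U, z) = z - 2*U*z (k(U, z) = ((-2*(3 - 2))*U)*z + z = ((-2*1)*U)*z + z = (-2*U)*z + z = -2*U*z + z = z - 2*U*z)
O = -66 (O = -(-84 + 106)*(-99 + 105)/2 = -11*6 = -1/2*132 = -66)
(O*k(2, -8))*198 = -(-528)*(1 - 2*2)*198 = -(-528)*(1 - 4)*198 = -(-528)*(-3)*198 = -66*24*198 = -1584*198 = -313632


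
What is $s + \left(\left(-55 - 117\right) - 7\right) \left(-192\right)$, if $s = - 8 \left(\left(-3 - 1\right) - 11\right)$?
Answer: $34488$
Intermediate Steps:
$s = 120$ ($s = - 8 \left(\left(-3 - 1\right) - 11\right) = - 8 \left(-4 - 11\right) = \left(-8\right) \left(-15\right) = 120$)
$s + \left(\left(-55 - 117\right) - 7\right) \left(-192\right) = 120 + \left(\left(-55 - 117\right) - 7\right) \left(-192\right) = 120 + \left(-172 - 7\right) \left(-192\right) = 120 - -34368 = 120 + 34368 = 34488$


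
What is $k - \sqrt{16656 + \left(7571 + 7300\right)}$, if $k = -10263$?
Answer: $-10263 - 3 \sqrt{3503} \approx -10441.0$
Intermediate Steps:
$k - \sqrt{16656 + \left(7571 + 7300\right)} = -10263 - \sqrt{16656 + \left(7571 + 7300\right)} = -10263 - \sqrt{16656 + 14871} = -10263 - \sqrt{31527} = -10263 - 3 \sqrt{3503}$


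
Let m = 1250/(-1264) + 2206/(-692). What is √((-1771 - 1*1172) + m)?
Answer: I*√8807903729014/54668 ≈ 54.288*I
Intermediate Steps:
m = -456673/109336 (m = 1250*(-1/1264) + 2206*(-1/692) = -625/632 - 1103/346 = -456673/109336 ≈ -4.1768)
√((-1771 - 1*1172) + m) = √((-1771 - 1*1172) - 456673/109336) = √((-1771 - 1172) - 456673/109336) = √(-2943 - 456673/109336) = √(-322232521/109336) = I*√8807903729014/54668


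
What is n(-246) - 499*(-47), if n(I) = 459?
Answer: 23912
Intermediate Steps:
n(-246) - 499*(-47) = 459 - 499*(-47) = 459 - 1*(-23453) = 459 + 23453 = 23912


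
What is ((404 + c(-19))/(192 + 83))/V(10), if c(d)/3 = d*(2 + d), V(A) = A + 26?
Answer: 1373/9900 ≈ 0.13869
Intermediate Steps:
V(A) = 26 + A
c(d) = 3*d*(2 + d) (c(d) = 3*(d*(2 + d)) = 3*d*(2 + d))
((404 + c(-19))/(192 + 83))/V(10) = ((404 + 3*(-19)*(2 - 19))/(192 + 83))/(26 + 10) = ((404 + 3*(-19)*(-17))/275)/36 = ((404 + 969)*(1/275))*(1/36) = (1373*(1/275))*(1/36) = (1373/275)*(1/36) = 1373/9900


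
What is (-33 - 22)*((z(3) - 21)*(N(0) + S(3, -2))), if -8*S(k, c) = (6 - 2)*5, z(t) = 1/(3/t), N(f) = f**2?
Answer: -2750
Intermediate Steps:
z(t) = t/3
S(k, c) = -5/2 (S(k, c) = -(6 - 2)*5/8 = -5/2)
(-33 - 22)*((z(3) - 21)*(N(0) + S(3, -2))) = (-33 - 22)*(((1/3)*3 - 21)*(0**2 - 5/2)) = -55*(1 - 21)*(0 - 5/2) = -(-1100)*(-5)/2 = -55*50 = -2750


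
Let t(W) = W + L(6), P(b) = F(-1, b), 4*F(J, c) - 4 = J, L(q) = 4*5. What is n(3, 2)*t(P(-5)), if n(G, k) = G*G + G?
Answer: 249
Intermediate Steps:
L(q) = 20
F(J, c) = 1 + J/4
P(b) = ¾ (P(b) = 1 + (¼)*(-1) = 1 - ¼ = ¾)
n(G, k) = G + G² (n(G, k) = G² + G = G + G²)
t(W) = 20 + W (t(W) = W + 20 = 20 + W)
n(3, 2)*t(P(-5)) = (3*(1 + 3))*(20 + ¾) = (3*4)*(83/4) = 12*(83/4) = 249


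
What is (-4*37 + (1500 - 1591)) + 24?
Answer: -215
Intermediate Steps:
(-4*37 + (1500 - 1591)) + 24 = (-148 - 91) + 24 = -239 + 24 = -215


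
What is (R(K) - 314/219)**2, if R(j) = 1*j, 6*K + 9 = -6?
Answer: 2968729/191844 ≈ 15.475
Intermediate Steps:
K = -5/2 (K = -3/2 + (1/6)*(-6) = -3/2 - 1 = -5/2 ≈ -2.5000)
R(j) = j
(R(K) - 314/219)**2 = (-5/2 - 314/219)**2 = (-1723/438)**2 = 2968729/191844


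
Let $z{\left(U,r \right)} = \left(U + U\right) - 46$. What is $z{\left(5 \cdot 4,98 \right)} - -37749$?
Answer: $37743$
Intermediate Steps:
$z{\left(U,r \right)} = -46 + 2 U$ ($z{\left(U,r \right)} = 2 U - 46 = -46 + 2 U$)
$z{\left(5 \cdot 4,98 \right)} - -37749 = \left(-46 + 2 \cdot 5 \cdot 4\right) - -37749 = \left(-46 + 2 \cdot 20\right) + 37749 = \left(-46 + 40\right) + 37749 = -6 + 37749 = 37743$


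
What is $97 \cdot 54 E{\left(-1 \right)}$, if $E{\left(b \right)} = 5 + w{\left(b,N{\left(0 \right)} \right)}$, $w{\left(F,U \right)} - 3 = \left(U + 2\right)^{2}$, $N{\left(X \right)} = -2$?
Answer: $41904$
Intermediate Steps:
$w{\left(F,U \right)} = 3 + \left(2 + U\right)^{2}$ ($w{\left(F,U \right)} = 3 + \left(U + 2\right)^{2} = 3 + \left(2 + U\right)^{2}$)
$E{\left(b \right)} = 8$ ($E{\left(b \right)} = 5 + \left(3 + \left(2 - 2\right)^{2}\right) = 5 + \left(3 + 0^{2}\right) = 5 + \left(3 + 0\right) = 5 + 3 = 8$)
$97 \cdot 54 E{\left(-1 \right)} = 97 \cdot 54 \cdot 8 = 5238 \cdot 8 = 41904$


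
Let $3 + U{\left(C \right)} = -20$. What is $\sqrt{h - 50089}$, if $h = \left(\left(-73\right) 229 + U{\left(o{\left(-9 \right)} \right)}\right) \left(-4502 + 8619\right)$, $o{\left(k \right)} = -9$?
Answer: $11 i \sqrt{569989} \approx 8304.7 i$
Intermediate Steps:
$U{\left(C \right)} = -23$ ($U{\left(C \right)} = -3 - 20 = -23$)
$h = -68918580$ ($h = \left(\left(-73\right) 229 - 23\right) \left(-4502 + 8619\right) = \left(-16717 - 23\right) 4117 = \left(-16740\right) 4117 = -68918580$)
$\sqrt{h - 50089} = \sqrt{-68918580 - 50089} = \sqrt{-68968669} = 11 i \sqrt{569989}$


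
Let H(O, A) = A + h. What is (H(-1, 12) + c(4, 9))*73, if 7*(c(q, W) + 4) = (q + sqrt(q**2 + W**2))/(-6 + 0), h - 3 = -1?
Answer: 15184/21 - 73*sqrt(97)/42 ≈ 705.93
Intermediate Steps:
h = 2 (h = 3 - 1 = 2)
H(O, A) = 2 + A (H(O, A) = A + 2 = 2 + A)
c(q, W) = -4 - q/42 - sqrt(W**2 + q**2)/42 (c(q, W) = -4 + ((q + sqrt(q**2 + W**2))/(-6 + 0))/7 = -4 + ((q + sqrt(W**2 + q**2))/(-6))/7 = -4 + ((q + sqrt(W**2 + q**2))*(-1/6))/7 = -4 + (-q/6 - sqrt(W**2 + q**2)/6)/7 = -4 + (-q/42 - sqrt(W**2 + q**2)/42) = -4 - q/42 - sqrt(W**2 + q**2)/42)
(H(-1, 12) + c(4, 9))*73 = ((2 + 12) + (-4 - 1/42*4 - sqrt(9**2 + 4**2)/42))*73 = (14 + (-4 - 2/21 - sqrt(81 + 16)/42))*73 = (14 + (-4 - 2/21 - sqrt(97)/42))*73 = (14 + (-86/21 - sqrt(97)/42))*73 = (208/21 - sqrt(97)/42)*73 = 15184/21 - 73*sqrt(97)/42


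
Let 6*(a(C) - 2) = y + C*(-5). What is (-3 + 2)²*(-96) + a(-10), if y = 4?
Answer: -85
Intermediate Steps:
a(C) = 8/3 - 5*C/6 (a(C) = 2 + (4 + C*(-5))/6 = 2 + (4 - 5*C)/6 = 2 + (⅔ - 5*C/6) = 8/3 - 5*C/6)
(-3 + 2)²*(-96) + a(-10) = (-3 + 2)²*(-96) + (8/3 - ⅚*(-10)) = (-1)²*(-96) + (8/3 + 25/3) = 1*(-96) + 11 = -96 + 11 = -85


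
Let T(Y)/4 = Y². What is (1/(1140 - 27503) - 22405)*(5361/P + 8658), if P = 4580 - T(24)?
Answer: -2910635099455626/15000547 ≈ -1.9404e+8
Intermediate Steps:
T(Y) = 4*Y²
P = 2276 (P = 4580 - 4*24² = 4580 - 4*576 = 4580 - 1*2304 = 4580 - 2304 = 2276)
(1/(1140 - 27503) - 22405)*(5361/P + 8658) = (1/(1140 - 27503) - 22405)*(5361/2276 + 8658) = (1/(-26363) - 22405)*(5361*(1/2276) + 8658) = (-1/26363 - 22405)*(5361/2276 + 8658) = -590663016/26363*19710969/2276 = -2910635099455626/15000547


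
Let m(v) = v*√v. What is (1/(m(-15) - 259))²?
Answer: (259 + 15*I*√15)⁻² ≈ 1.2833e-5 - 6.0622e-6*I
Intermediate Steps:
m(v) = v^(3/2)
(1/(m(-15) - 259))² = (1/((-15)^(3/2) - 259))² = (1/(-15*I*√15 - 259))² = (1/(-259 - 15*I*√15))² = (-259 - 15*I*√15)⁻²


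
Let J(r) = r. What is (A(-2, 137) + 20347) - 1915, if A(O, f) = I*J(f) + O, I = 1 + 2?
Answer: 18841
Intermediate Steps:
I = 3
A(O, f) = O + 3*f (A(O, f) = 3*f + O = O + 3*f)
(A(-2, 137) + 20347) - 1915 = ((-2 + 3*137) + 20347) - 1915 = ((-2 + 411) + 20347) - 1915 = (409 + 20347) - 1915 = 20756 - 1915 = 18841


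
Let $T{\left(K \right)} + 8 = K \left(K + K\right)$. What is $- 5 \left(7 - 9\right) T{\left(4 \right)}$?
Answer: $240$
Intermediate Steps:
$T{\left(K \right)} = -8 + 2 K^{2}$ ($T{\left(K \right)} = -8 + K \left(K + K\right) = -8 + K 2 K = -8 + 2 K^{2}$)
$- 5 \left(7 - 9\right) T{\left(4 \right)} = - 5 \left(7 - 9\right) \left(-8 + 2 \cdot 4^{2}\right) = \left(-5\right) \left(-2\right) \left(-8 + 2 \cdot 16\right) = 10 \left(-8 + 32\right) = 10 \cdot 24 = 240$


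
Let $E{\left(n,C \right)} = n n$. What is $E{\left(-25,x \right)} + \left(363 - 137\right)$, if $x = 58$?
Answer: $851$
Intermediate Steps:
$E{\left(n,C \right)} = n^{2}$
$E{\left(-25,x \right)} + \left(363 - 137\right) = \left(-25\right)^{2} + \left(363 - 137\right) = 625 + \left(363 - 137\right) = 625 + 226 = 851$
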